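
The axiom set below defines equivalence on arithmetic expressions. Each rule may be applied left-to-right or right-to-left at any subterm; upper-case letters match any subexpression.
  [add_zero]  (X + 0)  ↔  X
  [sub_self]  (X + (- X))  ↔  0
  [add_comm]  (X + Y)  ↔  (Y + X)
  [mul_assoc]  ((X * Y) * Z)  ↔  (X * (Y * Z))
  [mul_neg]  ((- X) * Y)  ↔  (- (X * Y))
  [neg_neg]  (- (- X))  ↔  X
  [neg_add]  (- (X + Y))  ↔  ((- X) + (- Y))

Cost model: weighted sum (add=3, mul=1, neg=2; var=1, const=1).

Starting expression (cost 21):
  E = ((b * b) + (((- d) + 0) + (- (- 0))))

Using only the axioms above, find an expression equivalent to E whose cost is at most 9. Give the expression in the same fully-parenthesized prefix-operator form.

((b * b) + (- d))   [cost 9]

(1) ((- d) + 0)  =[add_zero →]=  (- d)    ⊢ ((b * b) + ((- d) + (- (- 0))))
(2) (- (- 0))  =[neg_neg →]=  0    ⊢ ((b * b) + ((- d) + 0))
(3) ((- d) + 0)  =[add_zero →]=  (- d)    ⊢ cost 9, within 9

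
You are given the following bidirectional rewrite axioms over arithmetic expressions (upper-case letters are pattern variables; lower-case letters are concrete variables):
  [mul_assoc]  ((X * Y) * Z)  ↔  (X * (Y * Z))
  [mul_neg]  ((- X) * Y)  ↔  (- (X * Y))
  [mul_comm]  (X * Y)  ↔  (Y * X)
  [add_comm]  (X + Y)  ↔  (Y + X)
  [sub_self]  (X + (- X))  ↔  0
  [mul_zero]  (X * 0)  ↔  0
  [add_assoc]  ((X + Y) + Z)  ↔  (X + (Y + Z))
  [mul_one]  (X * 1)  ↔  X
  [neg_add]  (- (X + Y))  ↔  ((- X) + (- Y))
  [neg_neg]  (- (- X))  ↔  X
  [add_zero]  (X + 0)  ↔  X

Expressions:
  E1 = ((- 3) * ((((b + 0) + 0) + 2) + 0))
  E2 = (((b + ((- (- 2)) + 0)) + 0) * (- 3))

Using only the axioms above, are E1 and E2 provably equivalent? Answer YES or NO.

YES

step 1: add_zero (→) rewrites ((b + 0) + 0) into (b + 0), now ((- 3) * (((b + 0) + 2) + 0))
step 2: add_zero (→) rewrites (((b + 0) + 2) + 0) into ((b + 0) + 2), now ((- 3) * ((b + 0) + 2))
step 3: add_zero (→) rewrites (b + 0) into b, now ((- 3) * (b + 2))
step 4: add_zero (←) rewrites 2 into (2 + 0), now ((- 3) * (b + (2 + 0)))
step 5: mul_comm (→) rewrites ((- 3) * (b + (2 + 0))) into ((b + (2 + 0)) * (- 3))
step 6: add_zero (←) rewrites (b + (2 + 0)) into ((b + (2 + 0)) + 0), now (((b + (2 + 0)) + 0) * (- 3))
step 7: neg_neg (←) rewrites 2 into (- (- 2)), which is E2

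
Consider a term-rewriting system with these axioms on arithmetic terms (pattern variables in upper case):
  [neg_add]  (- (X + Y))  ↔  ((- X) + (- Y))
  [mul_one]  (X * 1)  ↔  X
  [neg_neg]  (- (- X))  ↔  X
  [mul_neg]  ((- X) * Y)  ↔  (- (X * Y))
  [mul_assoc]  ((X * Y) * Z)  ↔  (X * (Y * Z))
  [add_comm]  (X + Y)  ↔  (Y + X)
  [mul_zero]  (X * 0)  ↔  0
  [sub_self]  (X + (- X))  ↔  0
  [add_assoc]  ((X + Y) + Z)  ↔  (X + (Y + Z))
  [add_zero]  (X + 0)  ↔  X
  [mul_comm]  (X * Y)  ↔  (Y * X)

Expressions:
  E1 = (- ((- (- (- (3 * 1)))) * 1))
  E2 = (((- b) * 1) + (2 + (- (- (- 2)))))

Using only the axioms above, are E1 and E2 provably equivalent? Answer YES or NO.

The axioms are sound identities: if E1 ↔* E2 then E1 and E2 evaluate identically under any assignment.
Under b=0: E1 evaluates to 3, E2 to 0. Distinct ⇒ no rewrite sequence connects them.

NO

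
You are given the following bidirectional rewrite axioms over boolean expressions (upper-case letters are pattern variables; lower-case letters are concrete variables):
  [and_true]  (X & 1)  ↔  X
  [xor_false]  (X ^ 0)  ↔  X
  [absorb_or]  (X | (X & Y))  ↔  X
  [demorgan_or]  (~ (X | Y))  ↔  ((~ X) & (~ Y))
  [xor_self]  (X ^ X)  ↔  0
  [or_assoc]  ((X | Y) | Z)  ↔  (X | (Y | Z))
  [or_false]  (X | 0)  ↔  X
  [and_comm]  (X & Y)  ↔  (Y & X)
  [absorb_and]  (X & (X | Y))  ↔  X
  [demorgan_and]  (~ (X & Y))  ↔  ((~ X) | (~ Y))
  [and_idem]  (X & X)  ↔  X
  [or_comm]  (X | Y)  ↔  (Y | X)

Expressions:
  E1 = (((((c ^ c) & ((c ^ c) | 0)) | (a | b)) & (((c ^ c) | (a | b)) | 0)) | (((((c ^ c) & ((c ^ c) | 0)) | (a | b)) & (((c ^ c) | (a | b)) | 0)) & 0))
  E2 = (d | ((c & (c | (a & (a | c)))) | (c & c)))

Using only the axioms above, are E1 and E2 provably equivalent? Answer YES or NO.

NO

Every axiom is a valid identity, so a rewrite proof would force E1 and E2 to agree under every assignment.
At a=0, b=0, c=0, d=1: E1 = 0 but E2 = 1; they differ, so no derivation exists.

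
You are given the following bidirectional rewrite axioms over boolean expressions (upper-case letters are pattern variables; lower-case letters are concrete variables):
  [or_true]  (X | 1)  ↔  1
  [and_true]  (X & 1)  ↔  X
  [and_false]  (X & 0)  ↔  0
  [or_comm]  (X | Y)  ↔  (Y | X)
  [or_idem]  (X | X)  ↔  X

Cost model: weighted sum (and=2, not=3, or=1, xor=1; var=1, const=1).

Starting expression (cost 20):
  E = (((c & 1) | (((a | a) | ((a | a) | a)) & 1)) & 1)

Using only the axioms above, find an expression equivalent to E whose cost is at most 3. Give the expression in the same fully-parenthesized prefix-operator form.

step 1: and_true (→) rewrites (((c & 1) | (((a | a) | ((a | a) | a)) & 1)) & 1) into ((c & 1) | (((a | a) | ((a | a) | a)) & 1))
step 2: and_true (→) rewrites (((a | a) | ((a | a) | a)) & 1) into ((a | a) | ((a | a) | a)), now ((c & 1) | ((a | a) | ((a | a) | a)))
step 3: and_true (→) rewrites (c & 1) into c, now (c | ((a | a) | ((a | a) | a)))
step 4: or_idem (→) rewrites (a | a) into a, now (c | ((a | a) | (a | a)))
step 5: or_idem (→) rewrites ((a | a) | (a | a)) into (a | a), now (c | (a | a))
step 6: or_idem (→) rewrites (a | a) into a, reaching cost 3 (bound 3)

(c | a)   [cost 3]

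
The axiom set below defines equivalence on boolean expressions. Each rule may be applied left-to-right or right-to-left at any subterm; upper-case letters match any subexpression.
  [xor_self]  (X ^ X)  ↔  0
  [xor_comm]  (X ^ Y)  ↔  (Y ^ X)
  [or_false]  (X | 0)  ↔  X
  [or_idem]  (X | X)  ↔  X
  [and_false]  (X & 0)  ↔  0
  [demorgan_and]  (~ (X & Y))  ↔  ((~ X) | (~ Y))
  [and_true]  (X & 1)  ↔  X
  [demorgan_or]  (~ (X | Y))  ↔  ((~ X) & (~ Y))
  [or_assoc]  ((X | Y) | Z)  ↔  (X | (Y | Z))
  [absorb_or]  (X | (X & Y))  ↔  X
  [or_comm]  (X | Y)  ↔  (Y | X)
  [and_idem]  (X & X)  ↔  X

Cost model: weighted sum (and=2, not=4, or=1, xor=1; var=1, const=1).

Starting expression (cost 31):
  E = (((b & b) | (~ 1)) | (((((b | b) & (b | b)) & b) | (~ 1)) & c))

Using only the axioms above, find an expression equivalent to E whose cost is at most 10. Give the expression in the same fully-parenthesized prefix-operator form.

((b & b) | (~ 1))   [cost 10]

(1) ((b | b) & (b | b))  =[and_idem →]=  (b | b)    ⊢ (((b & b) | (~ 1)) | ((((b | b) & b) | (~ 1)) & c))
(2) (b | b)  =[or_idem →]=  b    ⊢ (((b & b) | (~ 1)) | (((b & b) | (~ 1)) & c))
(3) (((b & b) | (~ 1)) | (((b & b) | (~ 1)) & c))  =[absorb_or →]=  ((b & b) | (~ 1))    ⊢ cost 10, within 10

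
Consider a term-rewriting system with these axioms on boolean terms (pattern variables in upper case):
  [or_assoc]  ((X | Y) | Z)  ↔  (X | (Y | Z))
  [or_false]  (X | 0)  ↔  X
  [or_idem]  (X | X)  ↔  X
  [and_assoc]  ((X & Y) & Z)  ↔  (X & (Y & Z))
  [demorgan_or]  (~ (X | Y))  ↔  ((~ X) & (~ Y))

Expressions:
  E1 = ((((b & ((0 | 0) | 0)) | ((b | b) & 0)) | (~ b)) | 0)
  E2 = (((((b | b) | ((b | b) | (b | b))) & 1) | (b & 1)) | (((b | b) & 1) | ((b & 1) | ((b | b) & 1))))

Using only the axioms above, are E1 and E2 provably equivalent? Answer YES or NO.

NO

All listed rules preserve value, hence provable equivalence implies equal values everywhere; look for a separating assignment.
b=0 gives E1 ↦ 1, E2 ↦ 0; values differ ⇒ not provably equivalent.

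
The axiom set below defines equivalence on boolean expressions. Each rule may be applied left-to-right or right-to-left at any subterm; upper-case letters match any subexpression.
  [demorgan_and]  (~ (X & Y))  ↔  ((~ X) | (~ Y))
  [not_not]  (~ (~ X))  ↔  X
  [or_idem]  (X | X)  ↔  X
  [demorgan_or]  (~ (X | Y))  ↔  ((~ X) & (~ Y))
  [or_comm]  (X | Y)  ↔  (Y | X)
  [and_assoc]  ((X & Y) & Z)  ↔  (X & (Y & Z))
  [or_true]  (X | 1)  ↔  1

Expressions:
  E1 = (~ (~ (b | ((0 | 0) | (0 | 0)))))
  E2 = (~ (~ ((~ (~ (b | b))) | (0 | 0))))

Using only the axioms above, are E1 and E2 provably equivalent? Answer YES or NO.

step 1: or_idem (→) rewrites ((0 | 0) | (0 | 0)) into (0 | 0), now (~ (~ (b | (0 | 0))))
step 2: not_not (←) rewrites b into (~ (~ b)), now (~ (~ ((~ (~ b)) | (0 | 0))))
step 3: or_idem (←) rewrites b into (b | b), which is E2

YES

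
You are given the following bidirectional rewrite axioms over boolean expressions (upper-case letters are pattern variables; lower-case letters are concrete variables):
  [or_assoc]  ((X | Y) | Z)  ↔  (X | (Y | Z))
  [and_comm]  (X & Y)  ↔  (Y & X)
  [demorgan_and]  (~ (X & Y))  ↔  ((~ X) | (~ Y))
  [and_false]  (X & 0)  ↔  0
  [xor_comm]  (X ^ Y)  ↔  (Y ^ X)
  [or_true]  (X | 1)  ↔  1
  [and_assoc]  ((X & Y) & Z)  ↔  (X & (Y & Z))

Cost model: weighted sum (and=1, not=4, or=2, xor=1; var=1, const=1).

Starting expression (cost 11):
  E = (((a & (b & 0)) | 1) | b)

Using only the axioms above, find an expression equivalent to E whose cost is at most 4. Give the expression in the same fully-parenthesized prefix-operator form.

(1 | b)   [cost 4]

1. [and_false →] (b & 0)  →  0;  E = (((a & 0) | 1) | b)
2. [and_false →] (a & 0)  →  0;  E = ((0 | 1) | b)
3. [or_true →] (0 | 1)  →  1;  cost 4 ≤ 4, done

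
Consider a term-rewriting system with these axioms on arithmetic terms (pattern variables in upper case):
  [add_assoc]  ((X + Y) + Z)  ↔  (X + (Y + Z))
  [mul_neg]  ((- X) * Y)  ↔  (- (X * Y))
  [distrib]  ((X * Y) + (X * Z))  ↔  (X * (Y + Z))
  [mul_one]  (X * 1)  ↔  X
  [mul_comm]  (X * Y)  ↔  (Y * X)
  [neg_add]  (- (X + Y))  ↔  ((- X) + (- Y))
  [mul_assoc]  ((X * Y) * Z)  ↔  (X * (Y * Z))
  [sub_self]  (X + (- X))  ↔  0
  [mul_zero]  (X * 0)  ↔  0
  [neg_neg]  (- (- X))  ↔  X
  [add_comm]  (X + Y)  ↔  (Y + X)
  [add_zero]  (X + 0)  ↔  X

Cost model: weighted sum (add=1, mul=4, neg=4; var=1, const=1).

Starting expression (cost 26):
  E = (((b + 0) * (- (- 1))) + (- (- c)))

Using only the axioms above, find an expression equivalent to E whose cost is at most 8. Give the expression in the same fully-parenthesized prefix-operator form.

step 1: add_zero (→) rewrites (b + 0) into b, now ((b * (- (- 1))) + (- (- c)))
step 2: neg_neg (→) rewrites (- (- c)) into c, now ((b * (- (- 1))) + c)
step 3: neg_neg (→) rewrites (- (- 1)) into 1, reaching cost 8 (bound 8)

((b * 1) + c)   [cost 8]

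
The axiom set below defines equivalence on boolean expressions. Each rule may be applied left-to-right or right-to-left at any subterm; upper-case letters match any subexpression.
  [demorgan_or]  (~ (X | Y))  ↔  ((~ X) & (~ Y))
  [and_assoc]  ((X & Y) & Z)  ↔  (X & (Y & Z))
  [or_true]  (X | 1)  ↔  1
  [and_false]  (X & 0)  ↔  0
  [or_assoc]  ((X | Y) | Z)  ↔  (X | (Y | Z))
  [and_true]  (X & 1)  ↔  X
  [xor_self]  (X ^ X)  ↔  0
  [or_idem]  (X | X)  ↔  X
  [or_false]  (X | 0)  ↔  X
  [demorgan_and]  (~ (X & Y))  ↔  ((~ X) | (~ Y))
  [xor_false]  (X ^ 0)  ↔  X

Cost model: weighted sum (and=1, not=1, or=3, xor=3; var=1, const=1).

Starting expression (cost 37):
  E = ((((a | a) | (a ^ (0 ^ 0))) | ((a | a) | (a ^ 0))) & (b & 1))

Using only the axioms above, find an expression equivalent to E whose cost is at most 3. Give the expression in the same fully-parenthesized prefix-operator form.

(1) (0 ^ 0)  =[xor_false →]=  0    ⊢ ((((a | a) | (a ^ 0)) | ((a | a) | (a ^ 0))) & (b & 1))
(2) (((a | a) | (a ^ 0)) | ((a | a) | (a ^ 0)))  =[or_idem →]=  ((a | a) | (a ^ 0))    ⊢ (((a | a) | (a ^ 0)) & (b & 1))
(3) (a ^ 0)  =[xor_false →]=  a    ⊢ (((a | a) | a) & (b & 1))
(4) (a | a)  =[or_idem →]=  a    ⊢ ((a | a) & (b & 1))
(5) (a | a)  =[or_idem →]=  a    ⊢ (a & (b & 1))
(6) (b & 1)  =[and_true →]=  b    ⊢ cost 3, within 3

(a & b)   [cost 3]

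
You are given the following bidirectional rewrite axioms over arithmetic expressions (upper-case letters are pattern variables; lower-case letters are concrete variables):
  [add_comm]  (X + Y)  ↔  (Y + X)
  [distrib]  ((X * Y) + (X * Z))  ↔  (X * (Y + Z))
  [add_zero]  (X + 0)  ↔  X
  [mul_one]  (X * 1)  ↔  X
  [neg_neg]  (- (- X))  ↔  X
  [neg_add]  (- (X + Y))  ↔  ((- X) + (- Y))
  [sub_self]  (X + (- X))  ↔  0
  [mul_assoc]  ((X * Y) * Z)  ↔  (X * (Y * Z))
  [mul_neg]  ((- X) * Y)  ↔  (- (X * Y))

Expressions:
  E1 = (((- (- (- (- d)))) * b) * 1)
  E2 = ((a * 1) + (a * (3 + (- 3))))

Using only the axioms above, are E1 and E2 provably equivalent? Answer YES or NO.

NO

Every axiom is a valid identity, so a rewrite proof would force E1 and E2 to agree under every assignment.
At a=0, b=1, d=1: E1 = 1 but E2 = 0; they differ, so no derivation exists.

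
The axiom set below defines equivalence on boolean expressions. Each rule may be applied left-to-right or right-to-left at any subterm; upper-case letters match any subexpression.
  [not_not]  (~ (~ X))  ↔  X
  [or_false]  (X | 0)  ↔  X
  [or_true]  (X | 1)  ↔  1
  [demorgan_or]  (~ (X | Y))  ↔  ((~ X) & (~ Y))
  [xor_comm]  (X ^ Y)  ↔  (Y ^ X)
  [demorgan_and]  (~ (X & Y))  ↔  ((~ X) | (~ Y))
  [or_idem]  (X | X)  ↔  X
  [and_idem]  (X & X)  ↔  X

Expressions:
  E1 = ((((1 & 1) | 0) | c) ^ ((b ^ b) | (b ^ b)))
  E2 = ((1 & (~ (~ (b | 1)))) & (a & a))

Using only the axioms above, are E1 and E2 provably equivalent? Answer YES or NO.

NO

The axioms are sound identities: if E1 ↔* E2 then E1 and E2 evaluate identically under any assignment.
Under a=0, b=0, c=0: E1 evaluates to 1, E2 to 0. Distinct ⇒ no rewrite sequence connects them.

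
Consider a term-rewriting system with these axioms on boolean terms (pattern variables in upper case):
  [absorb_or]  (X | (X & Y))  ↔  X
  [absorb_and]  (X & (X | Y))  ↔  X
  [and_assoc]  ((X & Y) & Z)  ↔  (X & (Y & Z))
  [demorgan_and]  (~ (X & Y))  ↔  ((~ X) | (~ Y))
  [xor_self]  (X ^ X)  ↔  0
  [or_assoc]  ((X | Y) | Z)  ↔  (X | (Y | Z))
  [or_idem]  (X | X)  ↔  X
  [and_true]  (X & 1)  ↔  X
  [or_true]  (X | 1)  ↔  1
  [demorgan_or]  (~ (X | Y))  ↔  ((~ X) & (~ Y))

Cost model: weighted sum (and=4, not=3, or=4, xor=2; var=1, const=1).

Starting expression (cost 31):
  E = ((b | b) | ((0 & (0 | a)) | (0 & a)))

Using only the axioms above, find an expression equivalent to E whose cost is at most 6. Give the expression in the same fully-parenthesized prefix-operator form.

1. [or_idem →] (b | b)  →  b;  E = (b | ((0 & (0 | a)) | (0 & a)))
2. [absorb_and →] (0 & (0 | a))  →  0;  E = (b | (0 | (0 & a)))
3. [absorb_or →] (0 | (0 & a))  →  0;  cost 6 ≤ 6, done

(b | 0)   [cost 6]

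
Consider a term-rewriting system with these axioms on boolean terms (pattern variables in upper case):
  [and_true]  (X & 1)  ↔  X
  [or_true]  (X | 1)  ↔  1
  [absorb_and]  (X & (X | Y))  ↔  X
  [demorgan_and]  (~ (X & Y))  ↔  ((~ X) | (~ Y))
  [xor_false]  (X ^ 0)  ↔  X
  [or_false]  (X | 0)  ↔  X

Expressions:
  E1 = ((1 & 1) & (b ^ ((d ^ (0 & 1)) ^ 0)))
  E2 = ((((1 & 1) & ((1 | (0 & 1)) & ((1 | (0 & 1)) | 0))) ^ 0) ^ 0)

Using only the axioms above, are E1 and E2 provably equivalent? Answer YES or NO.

NO

All listed rules preserve value, hence provable equivalence implies equal values everywhere; look for a separating assignment.
b=0, d=0 gives E1 ↦ 0, E2 ↦ 1; values differ ⇒ not provably equivalent.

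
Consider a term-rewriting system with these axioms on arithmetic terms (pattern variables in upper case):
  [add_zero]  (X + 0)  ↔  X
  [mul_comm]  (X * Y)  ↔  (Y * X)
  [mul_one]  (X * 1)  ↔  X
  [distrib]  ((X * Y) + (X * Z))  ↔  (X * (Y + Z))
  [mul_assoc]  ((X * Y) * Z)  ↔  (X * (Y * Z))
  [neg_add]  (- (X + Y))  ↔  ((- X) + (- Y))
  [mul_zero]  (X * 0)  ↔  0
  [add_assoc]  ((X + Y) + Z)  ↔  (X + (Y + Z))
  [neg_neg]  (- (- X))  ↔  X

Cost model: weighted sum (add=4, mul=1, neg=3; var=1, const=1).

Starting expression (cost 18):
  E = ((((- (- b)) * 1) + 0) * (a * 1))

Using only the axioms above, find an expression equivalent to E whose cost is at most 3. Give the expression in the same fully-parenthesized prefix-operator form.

1. [mul_one →] ((- (- b)) * 1)  →  (- (- b));  E = (((- (- b)) + 0) * (a * 1))
2. [neg_neg →] (- (- b))  →  b;  E = ((b + 0) * (a * 1))
3. [mul_one →] (a * 1)  →  a;  E = ((b + 0) * a)
4. [add_zero →] (b + 0)  →  b;  cost 3 ≤ 3, done

(b * a)   [cost 3]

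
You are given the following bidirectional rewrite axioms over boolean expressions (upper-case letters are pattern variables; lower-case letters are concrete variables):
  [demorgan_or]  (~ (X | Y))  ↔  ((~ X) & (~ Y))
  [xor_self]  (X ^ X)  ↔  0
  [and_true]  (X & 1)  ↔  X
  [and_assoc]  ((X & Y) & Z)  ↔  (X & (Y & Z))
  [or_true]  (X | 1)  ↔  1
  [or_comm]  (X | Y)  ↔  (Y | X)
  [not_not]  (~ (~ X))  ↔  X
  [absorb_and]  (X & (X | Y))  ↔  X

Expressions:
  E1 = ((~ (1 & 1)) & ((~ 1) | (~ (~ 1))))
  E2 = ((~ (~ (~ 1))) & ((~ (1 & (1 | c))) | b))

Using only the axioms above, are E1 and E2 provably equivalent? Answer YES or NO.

YES

step 1: and_true (→) rewrites (1 & 1) into 1, now ((~ 1) & ((~ 1) | (~ (~ 1))))
step 2: not_not (→) rewrites (~ (~ 1)) into 1, now ((~ 1) & ((~ 1) | 1))
step 3: absorb_and (→) rewrites ((~ 1) & ((~ 1) | 1)) into (~ 1)
step 4: absorb_and (←) rewrites (~ 1) into ((~ 1) & ((~ 1) | b))
step 5: not_not (←) rewrites (~ 1) into (~ (~ (~ 1))), now ((~ (~ (~ 1))) & ((~ 1) | b))
step 6: absorb_and (←) rewrites 1 into (1 & (1 | c)), which is E2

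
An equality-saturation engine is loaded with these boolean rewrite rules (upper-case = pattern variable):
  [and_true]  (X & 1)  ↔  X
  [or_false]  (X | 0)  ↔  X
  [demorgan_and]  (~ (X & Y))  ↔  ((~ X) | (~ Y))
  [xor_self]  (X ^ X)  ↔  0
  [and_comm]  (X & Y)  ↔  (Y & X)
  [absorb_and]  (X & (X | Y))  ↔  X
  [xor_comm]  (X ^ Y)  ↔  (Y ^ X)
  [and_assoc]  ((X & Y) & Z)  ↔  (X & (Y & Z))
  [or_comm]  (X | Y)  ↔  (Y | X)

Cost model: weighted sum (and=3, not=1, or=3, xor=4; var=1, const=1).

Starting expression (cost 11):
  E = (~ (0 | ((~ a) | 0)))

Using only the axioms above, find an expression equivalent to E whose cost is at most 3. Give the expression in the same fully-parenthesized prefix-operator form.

(~ (~ a))   [cost 3]

step 1: or_comm (→) rewrites (0 | ((~ a) | 0)) into (((~ a) | 0) | 0), now (~ (((~ a) | 0) | 0))
step 2: or_false (→) rewrites (((~ a) | 0) | 0) into ((~ a) | 0), now (~ ((~ a) | 0))
step 3: or_false (→) rewrites ((~ a) | 0) into (~ a), reaching cost 3 (bound 3)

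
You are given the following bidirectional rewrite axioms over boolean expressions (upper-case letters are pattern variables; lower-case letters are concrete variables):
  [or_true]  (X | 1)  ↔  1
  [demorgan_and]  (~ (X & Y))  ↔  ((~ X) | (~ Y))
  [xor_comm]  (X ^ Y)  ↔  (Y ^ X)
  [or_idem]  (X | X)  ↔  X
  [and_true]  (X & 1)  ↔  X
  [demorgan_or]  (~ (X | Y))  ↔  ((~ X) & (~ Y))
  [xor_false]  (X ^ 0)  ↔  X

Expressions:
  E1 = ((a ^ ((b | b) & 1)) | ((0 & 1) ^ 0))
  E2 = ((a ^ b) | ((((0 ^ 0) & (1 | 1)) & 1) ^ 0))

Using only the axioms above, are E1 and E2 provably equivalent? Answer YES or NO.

1. [and_true →] (0 & 1)  →  0;  E1 = ((a ^ ((b | b) & 1)) | (0 ^ 0))
2. [or_idem →] (b | b)  →  b;  E1 = ((a ^ (b & 1)) | (0 ^ 0))
3. [and_true →] (b & 1)  →  b;  E1 = ((a ^ b) | (0 ^ 0))
4. [xor_false ←] (0 ^ 0)  →  ((0 ^ 0) ^ 0);  E1 = ((a ^ b) | ((0 ^ 0) ^ 0))
5. [and_true ←] (0 ^ 0)  →  ((0 ^ 0) & 1);  E1 = ((a ^ b) | (((0 ^ 0) & 1) ^ 0))
6. [or_idem ←] 1  →  (1 | 1);  E1 = ((a ^ b) | (((0 ^ 0) & (1 | 1)) ^ 0))
7. [and_true ←] ((0 ^ 0) & (1 | 1))  →  (((0 ^ 0) & (1 | 1)) & 1);  this is E2

YES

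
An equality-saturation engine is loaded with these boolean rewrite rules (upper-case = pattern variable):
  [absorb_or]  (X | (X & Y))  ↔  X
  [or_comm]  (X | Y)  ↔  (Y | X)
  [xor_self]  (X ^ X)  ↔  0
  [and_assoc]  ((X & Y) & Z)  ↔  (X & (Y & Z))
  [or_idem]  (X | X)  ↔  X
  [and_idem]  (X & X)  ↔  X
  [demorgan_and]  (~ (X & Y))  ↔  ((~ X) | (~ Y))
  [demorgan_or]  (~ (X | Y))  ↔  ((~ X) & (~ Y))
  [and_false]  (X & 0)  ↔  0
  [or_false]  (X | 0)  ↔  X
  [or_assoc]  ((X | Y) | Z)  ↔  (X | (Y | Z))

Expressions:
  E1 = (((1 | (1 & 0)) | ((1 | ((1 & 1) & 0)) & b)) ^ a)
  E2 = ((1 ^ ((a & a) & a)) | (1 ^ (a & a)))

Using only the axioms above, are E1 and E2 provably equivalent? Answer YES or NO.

(1) (1 & 1)  =[and_idem →]=  1    ⊢ (((1 | (1 & 0)) | ((1 | (1 & 0)) & b)) ^ a)
(2) ((1 | (1 & 0)) | ((1 | (1 & 0)) & b))  =[absorb_or →]=  (1 | (1 & 0))    ⊢ ((1 | (1 & 0)) ^ a)
(3) (1 | (1 & 0))  =[absorb_or →]=  1    ⊢ (1 ^ a)
(4) a  =[and_idem ←]=  (a & a)    ⊢ (1 ^ (a & a))
(5) (1 ^ (a & a))  =[or_idem ←]=  ((1 ^ (a & a)) | (1 ^ (a & a)))
(6) a  =[and_idem ←]=  (a & a)    ⊢ E2

YES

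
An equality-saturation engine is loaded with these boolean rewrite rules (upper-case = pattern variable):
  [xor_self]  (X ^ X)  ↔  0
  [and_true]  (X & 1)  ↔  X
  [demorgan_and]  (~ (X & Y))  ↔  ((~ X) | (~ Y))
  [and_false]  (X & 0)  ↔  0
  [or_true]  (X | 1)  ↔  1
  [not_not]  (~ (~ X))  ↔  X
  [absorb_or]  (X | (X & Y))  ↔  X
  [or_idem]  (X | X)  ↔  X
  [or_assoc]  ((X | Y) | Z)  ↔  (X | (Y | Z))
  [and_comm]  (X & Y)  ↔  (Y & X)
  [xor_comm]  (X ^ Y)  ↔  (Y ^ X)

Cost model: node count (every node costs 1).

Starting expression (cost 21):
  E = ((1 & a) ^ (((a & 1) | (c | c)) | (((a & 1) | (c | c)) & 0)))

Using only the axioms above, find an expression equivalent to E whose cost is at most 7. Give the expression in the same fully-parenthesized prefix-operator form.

step 1: absorb_or (→) rewrites (((a & 1) | (c | c)) | (((a & 1) | (c | c)) & 0)) into ((a & 1) | (c | c)), now ((1 & a) ^ ((a & 1) | (c | c)))
step 2: and_true (→) rewrites (a & 1) into a, now ((1 & a) ^ (a | (c | c)))
step 3: or_idem (→) rewrites (c | c) into c, reaching cost 7 (bound 7)

((1 & a) ^ (a | c))   [cost 7]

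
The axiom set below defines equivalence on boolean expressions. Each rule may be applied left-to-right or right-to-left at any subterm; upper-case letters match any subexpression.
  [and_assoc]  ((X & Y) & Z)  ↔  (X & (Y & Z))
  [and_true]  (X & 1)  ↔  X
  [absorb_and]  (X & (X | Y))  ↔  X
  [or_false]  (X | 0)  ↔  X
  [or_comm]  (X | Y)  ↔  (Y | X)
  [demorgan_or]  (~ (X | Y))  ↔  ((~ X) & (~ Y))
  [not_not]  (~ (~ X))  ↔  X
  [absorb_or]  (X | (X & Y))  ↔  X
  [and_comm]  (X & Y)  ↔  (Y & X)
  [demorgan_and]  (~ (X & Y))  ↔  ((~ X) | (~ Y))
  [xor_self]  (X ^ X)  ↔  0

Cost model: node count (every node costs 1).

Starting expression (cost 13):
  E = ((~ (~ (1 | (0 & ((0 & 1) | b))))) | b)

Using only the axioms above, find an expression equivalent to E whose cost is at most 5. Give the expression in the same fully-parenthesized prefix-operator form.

((1 | 0) | b)   [cost 5]

step 1: and_true (→) rewrites (0 & 1) into 0, now ((~ (~ (1 | (0 & (0 | b))))) | b)
step 2: absorb_and (→) rewrites (0 & (0 | b)) into 0, now ((~ (~ (1 | 0))) | b)
step 3: not_not (→) rewrites (~ (~ (1 | 0))) into (1 | 0), reaching cost 5 (bound 5)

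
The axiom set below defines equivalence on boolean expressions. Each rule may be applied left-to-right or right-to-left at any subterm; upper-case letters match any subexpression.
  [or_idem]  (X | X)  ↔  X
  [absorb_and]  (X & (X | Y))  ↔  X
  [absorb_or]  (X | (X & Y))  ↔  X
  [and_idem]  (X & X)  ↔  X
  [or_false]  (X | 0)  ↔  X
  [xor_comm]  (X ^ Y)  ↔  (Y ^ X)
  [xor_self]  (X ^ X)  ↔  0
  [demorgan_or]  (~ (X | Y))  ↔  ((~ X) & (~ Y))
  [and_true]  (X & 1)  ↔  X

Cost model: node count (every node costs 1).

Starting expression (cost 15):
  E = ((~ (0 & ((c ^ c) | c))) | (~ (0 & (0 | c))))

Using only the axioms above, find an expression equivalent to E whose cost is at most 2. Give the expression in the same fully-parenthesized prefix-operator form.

(1) (c ^ c)  =[xor_self →]=  0    ⊢ ((~ (0 & (0 | c))) | (~ (0 & (0 | c))))
(2) ((~ (0 & (0 | c))) | (~ (0 & (0 | c))))  =[or_idem →]=  (~ (0 & (0 | c)))
(3) (0 & (0 | c))  =[absorb_and →]=  0    ⊢ cost 2, within 2

(~ 0)   [cost 2]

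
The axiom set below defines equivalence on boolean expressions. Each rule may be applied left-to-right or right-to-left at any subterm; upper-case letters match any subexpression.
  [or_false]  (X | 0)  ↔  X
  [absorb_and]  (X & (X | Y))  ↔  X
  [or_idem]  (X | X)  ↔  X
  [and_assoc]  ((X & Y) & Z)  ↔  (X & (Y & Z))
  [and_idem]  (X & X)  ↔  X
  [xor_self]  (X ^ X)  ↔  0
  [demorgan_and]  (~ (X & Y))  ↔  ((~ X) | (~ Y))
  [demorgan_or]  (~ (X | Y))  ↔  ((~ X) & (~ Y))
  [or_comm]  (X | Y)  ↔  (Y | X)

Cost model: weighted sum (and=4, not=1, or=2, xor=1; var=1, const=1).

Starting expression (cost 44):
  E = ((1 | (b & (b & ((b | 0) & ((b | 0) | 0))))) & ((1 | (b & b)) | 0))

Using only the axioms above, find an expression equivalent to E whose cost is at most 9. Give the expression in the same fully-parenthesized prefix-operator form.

(1 | (b & b))   [cost 9]

1. [absorb_and →] ((b | 0) & ((b | 0) | 0))  →  (b | 0);  E = ((1 | (b & (b & (b | 0)))) & ((1 | (b & b)) | 0))
2. [absorb_and →] (b & (b | 0))  →  b;  E = ((1 | (b & b)) & ((1 | (b & b)) | 0))
3. [absorb_and →] ((1 | (b & b)) & ((1 | (b & b)) | 0))  →  (1 | (b & b));  cost 9 ≤ 9, done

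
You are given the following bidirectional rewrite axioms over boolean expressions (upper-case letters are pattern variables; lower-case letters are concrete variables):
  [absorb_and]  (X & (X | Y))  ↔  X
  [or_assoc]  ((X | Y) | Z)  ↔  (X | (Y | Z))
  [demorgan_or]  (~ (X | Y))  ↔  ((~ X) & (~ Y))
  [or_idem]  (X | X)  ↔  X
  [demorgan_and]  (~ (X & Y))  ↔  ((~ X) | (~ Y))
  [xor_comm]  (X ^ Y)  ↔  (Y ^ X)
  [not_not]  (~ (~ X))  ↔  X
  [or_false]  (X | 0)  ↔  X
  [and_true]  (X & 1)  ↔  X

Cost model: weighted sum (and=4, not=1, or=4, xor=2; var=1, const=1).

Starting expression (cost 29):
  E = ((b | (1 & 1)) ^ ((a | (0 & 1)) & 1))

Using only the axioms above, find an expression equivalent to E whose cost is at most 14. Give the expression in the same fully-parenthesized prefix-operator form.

(1) (0 & 1)  =[and_true →]=  0    ⊢ ((b | (1 & 1)) ^ ((a | 0) & 1))
(2) (1 & 1)  =[and_true →]=  1    ⊢ ((b | 1) ^ ((a | 0) & 1))
(3) (a | 0)  =[or_false →]=  a    ⊢ cost 14, within 14

((b | 1) ^ (a & 1))   [cost 14]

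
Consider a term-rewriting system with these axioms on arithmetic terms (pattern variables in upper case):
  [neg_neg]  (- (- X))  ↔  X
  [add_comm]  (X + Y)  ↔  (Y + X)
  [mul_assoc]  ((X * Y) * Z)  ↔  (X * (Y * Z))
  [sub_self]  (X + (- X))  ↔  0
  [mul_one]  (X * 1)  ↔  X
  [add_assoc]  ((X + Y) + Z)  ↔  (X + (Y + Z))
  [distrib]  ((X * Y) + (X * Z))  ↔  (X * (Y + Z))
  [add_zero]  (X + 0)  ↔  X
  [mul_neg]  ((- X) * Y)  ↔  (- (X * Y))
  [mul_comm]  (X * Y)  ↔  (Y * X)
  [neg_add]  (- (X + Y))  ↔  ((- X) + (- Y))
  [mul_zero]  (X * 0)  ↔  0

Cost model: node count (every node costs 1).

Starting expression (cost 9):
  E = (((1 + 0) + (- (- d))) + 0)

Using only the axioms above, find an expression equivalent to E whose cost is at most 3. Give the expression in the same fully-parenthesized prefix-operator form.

(d + 1)   [cost 3]

(1) (- (- d))  =[neg_neg →]=  d    ⊢ (((1 + 0) + d) + 0)
(2) (1 + 0)  =[add_zero →]=  1    ⊢ ((1 + d) + 0)
(3) (1 + d)  =[add_comm →]=  (d + 1)    ⊢ ((d + 1) + 0)
(4) ((d + 1) + 0)  =[add_zero →]=  (d + 1)    ⊢ cost 3, within 3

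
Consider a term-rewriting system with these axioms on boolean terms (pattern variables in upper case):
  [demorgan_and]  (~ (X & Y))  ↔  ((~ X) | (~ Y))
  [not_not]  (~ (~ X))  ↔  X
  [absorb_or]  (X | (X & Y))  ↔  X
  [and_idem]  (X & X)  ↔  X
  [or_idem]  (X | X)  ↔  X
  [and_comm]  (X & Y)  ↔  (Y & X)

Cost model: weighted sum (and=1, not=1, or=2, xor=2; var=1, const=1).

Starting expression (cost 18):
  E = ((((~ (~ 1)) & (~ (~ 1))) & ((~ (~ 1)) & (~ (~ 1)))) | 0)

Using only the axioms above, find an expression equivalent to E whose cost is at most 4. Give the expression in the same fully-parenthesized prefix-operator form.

step 1: and_idem (→) rewrites (((~ (~ 1)) & (~ (~ 1))) & ((~ (~ 1)) & (~ (~ 1)))) into ((~ (~ 1)) & (~ (~ 1))), now (((~ (~ 1)) & (~ (~ 1))) | 0)
step 2: and_idem (→) rewrites ((~ (~ 1)) & (~ (~ 1))) into (~ (~ 1)), now ((~ (~ 1)) | 0)
step 3: not_not (→) rewrites (~ (~ 1)) into 1, reaching cost 4 (bound 4)

(1 | 0)   [cost 4]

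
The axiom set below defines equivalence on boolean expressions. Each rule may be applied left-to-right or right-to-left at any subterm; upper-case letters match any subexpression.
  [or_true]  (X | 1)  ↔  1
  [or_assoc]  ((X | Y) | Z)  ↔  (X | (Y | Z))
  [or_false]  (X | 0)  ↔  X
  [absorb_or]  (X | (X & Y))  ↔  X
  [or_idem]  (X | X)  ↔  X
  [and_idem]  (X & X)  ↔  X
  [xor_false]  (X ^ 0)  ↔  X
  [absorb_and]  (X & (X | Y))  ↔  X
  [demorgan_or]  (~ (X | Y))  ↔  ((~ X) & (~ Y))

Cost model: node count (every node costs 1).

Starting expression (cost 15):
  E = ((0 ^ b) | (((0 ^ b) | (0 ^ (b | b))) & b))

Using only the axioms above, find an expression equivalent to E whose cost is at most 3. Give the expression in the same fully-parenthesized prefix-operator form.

(1) (b | b)  =[or_idem →]=  b    ⊢ ((0 ^ b) | (((0 ^ b) | (0 ^ b)) & b))
(2) ((0 ^ b) | (0 ^ b))  =[or_idem →]=  (0 ^ b)    ⊢ ((0 ^ b) | ((0 ^ b) & b))
(3) ((0 ^ b) | ((0 ^ b) & b))  =[absorb_or →]=  (0 ^ b)    ⊢ cost 3, within 3

(0 ^ b)   [cost 3]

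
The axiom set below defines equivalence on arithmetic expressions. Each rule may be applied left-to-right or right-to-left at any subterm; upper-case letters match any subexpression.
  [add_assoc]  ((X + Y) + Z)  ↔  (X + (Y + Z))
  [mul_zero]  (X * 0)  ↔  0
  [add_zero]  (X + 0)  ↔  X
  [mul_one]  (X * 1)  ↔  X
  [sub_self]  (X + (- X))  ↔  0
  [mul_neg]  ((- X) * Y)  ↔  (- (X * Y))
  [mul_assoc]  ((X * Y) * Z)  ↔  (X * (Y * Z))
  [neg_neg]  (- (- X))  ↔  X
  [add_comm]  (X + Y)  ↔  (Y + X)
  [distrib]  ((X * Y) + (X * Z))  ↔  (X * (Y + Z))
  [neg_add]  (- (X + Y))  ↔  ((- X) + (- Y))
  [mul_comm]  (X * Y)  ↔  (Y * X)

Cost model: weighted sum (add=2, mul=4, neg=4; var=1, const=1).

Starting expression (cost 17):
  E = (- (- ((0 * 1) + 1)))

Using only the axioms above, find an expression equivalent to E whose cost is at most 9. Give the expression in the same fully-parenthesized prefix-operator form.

(- (- 1))   [cost 9]

1. [add_comm →] ((0 * 1) + 1)  →  (1 + (0 * 1));  E = (- (- (1 + (0 * 1))))
2. [mul_one →] (0 * 1)  →  0;  E = (- (- (1 + 0)))
3. [add_zero →] (1 + 0)  →  1;  cost 9 ≤ 9, done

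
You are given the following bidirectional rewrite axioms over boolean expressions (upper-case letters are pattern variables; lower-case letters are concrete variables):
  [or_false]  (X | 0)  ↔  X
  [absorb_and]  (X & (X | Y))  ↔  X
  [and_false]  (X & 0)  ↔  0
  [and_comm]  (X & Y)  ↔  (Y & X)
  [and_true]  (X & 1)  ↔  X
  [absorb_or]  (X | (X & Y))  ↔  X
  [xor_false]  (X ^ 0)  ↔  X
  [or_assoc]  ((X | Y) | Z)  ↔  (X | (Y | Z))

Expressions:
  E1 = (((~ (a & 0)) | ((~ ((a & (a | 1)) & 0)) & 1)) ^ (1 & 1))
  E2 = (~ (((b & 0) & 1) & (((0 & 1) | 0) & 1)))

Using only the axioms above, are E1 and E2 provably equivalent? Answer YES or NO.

NO

The axioms are sound identities: if E1 ↔* E2 then E1 and E2 evaluate identically under any assignment.
Under a=0, b=0: E1 evaluates to 0, E2 to 1. Distinct ⇒ no rewrite sequence connects them.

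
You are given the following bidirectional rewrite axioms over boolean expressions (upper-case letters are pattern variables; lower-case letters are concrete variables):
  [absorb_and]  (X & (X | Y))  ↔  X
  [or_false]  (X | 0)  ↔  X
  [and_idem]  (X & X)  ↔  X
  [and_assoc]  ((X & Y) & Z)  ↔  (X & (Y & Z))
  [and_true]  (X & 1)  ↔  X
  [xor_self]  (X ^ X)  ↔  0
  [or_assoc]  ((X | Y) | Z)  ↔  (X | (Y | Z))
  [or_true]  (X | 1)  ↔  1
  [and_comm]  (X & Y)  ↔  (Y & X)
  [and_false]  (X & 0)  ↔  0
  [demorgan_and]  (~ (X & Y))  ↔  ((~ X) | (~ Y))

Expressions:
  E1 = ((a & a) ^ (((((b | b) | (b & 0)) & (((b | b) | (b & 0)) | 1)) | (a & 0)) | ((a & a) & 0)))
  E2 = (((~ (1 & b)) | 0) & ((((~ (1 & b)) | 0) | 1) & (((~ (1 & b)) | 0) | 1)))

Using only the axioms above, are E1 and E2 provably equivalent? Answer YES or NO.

NO

The axioms are sound identities: if E1 ↔* E2 then E1 and E2 evaluate identically under any assignment.
Under a=0, b=0: E1 evaluates to 0, E2 to 1. Distinct ⇒ no rewrite sequence connects them.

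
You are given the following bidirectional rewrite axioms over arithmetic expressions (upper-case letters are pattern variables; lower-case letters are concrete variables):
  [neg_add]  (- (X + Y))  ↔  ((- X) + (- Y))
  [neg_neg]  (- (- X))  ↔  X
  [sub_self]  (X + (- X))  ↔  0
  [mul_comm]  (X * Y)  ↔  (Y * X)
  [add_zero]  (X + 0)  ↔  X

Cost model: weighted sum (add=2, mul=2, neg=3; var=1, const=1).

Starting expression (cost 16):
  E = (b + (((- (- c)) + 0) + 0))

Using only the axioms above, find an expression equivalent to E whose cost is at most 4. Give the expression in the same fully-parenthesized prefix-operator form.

(1) ((- (- c)) + 0)  =[add_zero →]=  (- (- c))    ⊢ (b + ((- (- c)) + 0))
(2) (- (- c))  =[neg_neg →]=  c    ⊢ (b + (c + 0))
(3) (c + 0)  =[add_zero →]=  c    ⊢ cost 4, within 4

(b + c)   [cost 4]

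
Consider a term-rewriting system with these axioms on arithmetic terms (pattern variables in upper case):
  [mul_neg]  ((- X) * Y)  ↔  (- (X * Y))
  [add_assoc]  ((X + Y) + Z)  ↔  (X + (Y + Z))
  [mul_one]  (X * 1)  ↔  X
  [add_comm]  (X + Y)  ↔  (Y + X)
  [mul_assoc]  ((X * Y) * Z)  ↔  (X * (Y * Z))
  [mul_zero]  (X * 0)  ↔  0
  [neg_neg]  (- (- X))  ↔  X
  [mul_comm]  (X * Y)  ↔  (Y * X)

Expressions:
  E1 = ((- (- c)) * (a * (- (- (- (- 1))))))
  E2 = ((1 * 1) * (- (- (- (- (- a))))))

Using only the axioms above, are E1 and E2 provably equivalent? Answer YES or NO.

NO

The axioms are sound identities: if E1 ↔* E2 then E1 and E2 evaluate identically under any assignment.
Under a=1, c=0: E1 evaluates to 0, E2 to -1. Distinct ⇒ no rewrite sequence connects them.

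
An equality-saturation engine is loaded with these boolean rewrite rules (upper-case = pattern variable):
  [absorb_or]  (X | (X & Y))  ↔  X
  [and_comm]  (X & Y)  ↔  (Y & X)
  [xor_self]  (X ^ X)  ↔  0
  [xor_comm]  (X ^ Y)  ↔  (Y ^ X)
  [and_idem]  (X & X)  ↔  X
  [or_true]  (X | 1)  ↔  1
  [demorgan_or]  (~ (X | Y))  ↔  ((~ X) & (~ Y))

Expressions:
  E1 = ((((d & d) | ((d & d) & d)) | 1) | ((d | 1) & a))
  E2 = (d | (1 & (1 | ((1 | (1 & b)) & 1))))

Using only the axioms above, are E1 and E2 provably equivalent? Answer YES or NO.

YES

(1) ((d & d) | ((d & d) & d))  =[absorb_or →]=  (d & d)    ⊢ (((d & d) | 1) | ((d | 1) & a))
(2) (d & d)  =[and_idem →]=  d    ⊢ ((d | 1) | ((d | 1) & a))
(3) ((d | 1) | ((d | 1) & a))  =[absorb_or →]=  (d | 1)
(4) 1  =[and_idem ←]=  (1 & 1)    ⊢ (d | (1 & 1))
(5) 1  =[absorb_or ←]=  (1 | (1 & 1))    ⊢ (d | (1 & (1 | (1 & 1))))
(6) 1  =[absorb_or ←]=  (1 | (1 & b))    ⊢ E2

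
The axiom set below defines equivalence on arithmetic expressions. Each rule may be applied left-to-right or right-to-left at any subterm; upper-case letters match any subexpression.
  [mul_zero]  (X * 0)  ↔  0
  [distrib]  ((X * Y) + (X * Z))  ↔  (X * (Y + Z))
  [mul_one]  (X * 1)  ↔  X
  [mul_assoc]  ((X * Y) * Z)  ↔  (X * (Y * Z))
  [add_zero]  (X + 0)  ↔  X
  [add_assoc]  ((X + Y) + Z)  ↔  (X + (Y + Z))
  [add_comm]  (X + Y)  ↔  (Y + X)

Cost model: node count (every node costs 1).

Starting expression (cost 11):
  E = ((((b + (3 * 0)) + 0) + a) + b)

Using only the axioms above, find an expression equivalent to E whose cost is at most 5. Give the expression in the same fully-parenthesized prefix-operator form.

((b + a) + b)   [cost 5]

step 1: add_zero (→) rewrites ((b + (3 * 0)) + 0) into (b + (3 * 0)), now (((b + (3 * 0)) + a) + b)
step 2: mul_zero (→) rewrites (3 * 0) into 0, now (((b + 0) + a) + b)
step 3: add_zero (→) rewrites (b + 0) into b, reaching cost 5 (bound 5)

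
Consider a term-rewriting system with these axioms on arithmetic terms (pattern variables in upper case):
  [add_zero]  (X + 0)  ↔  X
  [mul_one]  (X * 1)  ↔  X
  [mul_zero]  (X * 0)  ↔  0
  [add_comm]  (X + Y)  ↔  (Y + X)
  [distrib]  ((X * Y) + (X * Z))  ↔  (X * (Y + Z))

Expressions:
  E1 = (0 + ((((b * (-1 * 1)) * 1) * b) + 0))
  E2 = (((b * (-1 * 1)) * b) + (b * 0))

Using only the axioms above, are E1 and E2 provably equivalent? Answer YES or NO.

(1) (-1 * 1)  =[mul_one →]=  -1    ⊢ (0 + ((((b * -1) * 1) * b) + 0))
(2) (0 + ((((b * -1) * 1) * b) + 0))  =[add_comm →]=  (((((b * -1) * 1) * b) + 0) + 0)
(3) ((((b * -1) * 1) * b) + 0)  =[add_zero →]=  (((b * -1) * 1) * b)    ⊢ ((((b * -1) * 1) * b) + 0)
(4) ((((b * -1) * 1) * b) + 0)  =[add_zero →]=  (((b * -1) * 1) * b)
(5) ((b * -1) * 1)  =[mul_one →]=  (b * -1)    ⊢ ((b * -1) * b)
(6) ((b * -1) * b)  =[add_zero ←]=  (((b * -1) * b) + 0)
(7) -1  =[mul_one ←]=  (-1 * 1)    ⊢ (((b * (-1 * 1)) * b) + 0)
(8) 0  =[mul_zero ←]=  (b * 0)    ⊢ E2

YES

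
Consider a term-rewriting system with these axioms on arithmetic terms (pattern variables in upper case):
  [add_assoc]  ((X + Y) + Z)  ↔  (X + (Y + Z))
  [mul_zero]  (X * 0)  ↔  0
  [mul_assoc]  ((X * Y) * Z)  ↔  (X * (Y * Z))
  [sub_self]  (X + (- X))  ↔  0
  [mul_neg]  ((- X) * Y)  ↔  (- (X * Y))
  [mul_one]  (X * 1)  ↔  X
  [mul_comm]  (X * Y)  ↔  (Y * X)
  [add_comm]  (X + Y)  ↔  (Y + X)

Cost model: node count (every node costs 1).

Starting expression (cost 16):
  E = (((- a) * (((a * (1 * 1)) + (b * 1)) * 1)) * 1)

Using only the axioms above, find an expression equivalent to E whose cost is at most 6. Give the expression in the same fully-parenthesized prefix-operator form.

((- a) * (a + b))   [cost 6]

step 1: mul_one (→) rewrites (1 * 1) into 1, now (((- a) * (((a * 1) + (b * 1)) * 1)) * 1)
step 2: mul_one (→) rewrites (a * 1) into a, now (((- a) * ((a + (b * 1)) * 1)) * 1)
step 3: mul_one (→) rewrites ((a + (b * 1)) * 1) into (a + (b * 1)), now (((- a) * (a + (b * 1))) * 1)
step 4: mul_one (→) rewrites (b * 1) into b, now (((- a) * (a + b)) * 1)
step 5: mul_one (→) rewrites (((- a) * (a + b)) * 1) into ((- a) * (a + b)), reaching cost 6 (bound 6)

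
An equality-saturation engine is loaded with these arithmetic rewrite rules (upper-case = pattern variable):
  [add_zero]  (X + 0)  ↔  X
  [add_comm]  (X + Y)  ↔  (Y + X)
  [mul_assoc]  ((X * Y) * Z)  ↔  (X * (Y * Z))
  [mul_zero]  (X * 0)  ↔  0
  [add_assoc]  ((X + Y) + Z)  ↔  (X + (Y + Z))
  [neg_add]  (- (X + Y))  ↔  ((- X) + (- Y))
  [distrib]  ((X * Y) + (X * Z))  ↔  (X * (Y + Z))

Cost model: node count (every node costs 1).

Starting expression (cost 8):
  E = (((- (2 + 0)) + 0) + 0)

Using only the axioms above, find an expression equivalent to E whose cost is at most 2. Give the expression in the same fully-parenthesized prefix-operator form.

(1) ((- (2 + 0)) + 0)  =[add_zero →]=  (- (2 + 0))    ⊢ ((- (2 + 0)) + 0)
(2) ((- (2 + 0)) + 0)  =[add_zero →]=  (- (2 + 0))
(3) (2 + 0)  =[add_zero →]=  2    ⊢ cost 2, within 2

(- 2)   [cost 2]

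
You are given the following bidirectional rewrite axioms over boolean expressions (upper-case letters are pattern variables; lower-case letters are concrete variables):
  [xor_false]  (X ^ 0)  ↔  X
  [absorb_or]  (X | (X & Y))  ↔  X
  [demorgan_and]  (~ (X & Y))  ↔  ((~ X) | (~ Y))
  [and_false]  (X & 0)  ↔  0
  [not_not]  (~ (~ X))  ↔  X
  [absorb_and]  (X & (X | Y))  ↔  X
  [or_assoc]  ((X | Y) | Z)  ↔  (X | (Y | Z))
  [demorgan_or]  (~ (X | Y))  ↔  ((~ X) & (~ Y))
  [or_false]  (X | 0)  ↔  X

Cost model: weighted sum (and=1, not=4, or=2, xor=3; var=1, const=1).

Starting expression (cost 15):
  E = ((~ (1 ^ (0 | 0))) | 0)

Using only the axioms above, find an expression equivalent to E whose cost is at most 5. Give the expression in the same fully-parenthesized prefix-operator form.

step 1: or_false (→) rewrites (0 | 0) into 0, now ((~ (1 ^ 0)) | 0)
step 2: xor_false (→) rewrites (1 ^ 0) into 1, now ((~ 1) | 0)
step 3: or_false (→) rewrites ((~ 1) | 0) into (~ 1), reaching cost 5 (bound 5)

(~ 1)   [cost 5]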